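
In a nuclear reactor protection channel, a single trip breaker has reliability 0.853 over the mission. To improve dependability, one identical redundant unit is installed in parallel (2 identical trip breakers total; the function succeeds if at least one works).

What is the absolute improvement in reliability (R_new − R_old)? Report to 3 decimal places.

0.125

R_before = 0.853
R_after = 1 − (1 − 0.853)^2 = 0.978
ΔR = 0.978 − 0.853 = 0.125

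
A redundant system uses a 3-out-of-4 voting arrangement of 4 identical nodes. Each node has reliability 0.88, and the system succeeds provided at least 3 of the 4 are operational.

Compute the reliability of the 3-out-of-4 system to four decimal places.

0.9268

R = Σ_{i=3}^{4} C(4,i) p^i (1−p)^{4−i} with p = 0.88
C(4,3)·0.88^3·0.12^1 = 0.327107
C(4,4)·0.88^4·0.12^0 = 0.599695
Sum = 0.9268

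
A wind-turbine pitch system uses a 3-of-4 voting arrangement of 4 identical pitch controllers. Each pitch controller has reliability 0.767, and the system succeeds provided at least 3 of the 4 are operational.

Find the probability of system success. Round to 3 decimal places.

R = Σ_{i=3}^{4} C(4,i) p^i (1−p)^{4−i} with p = 0.767
C(4,3)·0.767^3·0.233^1 = 0.42053
C(4,4)·0.767^4·0.233^0 = 0.34608
Sum = 0.767

0.767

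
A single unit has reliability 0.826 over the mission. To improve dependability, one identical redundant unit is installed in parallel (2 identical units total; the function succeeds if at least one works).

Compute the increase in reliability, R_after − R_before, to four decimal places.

0.1437

R_before = 0.826
R_after = 1 − (1 − 0.826)^2 = 0.9697
ΔR = 0.9697 − 0.826 = 0.1437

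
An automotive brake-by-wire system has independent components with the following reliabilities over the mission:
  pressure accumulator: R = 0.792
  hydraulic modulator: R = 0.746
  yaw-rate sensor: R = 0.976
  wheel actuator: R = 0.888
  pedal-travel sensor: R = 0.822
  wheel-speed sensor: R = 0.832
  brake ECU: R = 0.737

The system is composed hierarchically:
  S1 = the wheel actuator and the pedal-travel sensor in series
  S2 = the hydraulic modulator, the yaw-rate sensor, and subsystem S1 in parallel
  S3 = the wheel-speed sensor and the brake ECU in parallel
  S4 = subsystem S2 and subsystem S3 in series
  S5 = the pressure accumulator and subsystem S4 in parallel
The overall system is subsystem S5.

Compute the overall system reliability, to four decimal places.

Series (wheel actuator and pedal-travel sensor): 0.888000 × 0.822000 = 0.729936
Parallel (hydraulic modulator, yaw-rate sensor, and [0.729936]): 1 − (1 − 0.746000)(1 − 0.976000)(1 − 0.729936) = 0.998354
Parallel (wheel-speed sensor and brake ECU): 1 − (1 − 0.832000)(1 − 0.737000) = 0.955816
Series ([0.998354] and [0.955816]): 0.998354 × 0.955816 = 0.954243
Parallel (pressure accumulator and [0.954243]): 1 − (1 − 0.792000)(1 − 0.954243) = 0.9905

0.9905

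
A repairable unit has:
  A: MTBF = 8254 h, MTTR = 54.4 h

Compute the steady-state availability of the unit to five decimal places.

A(A) = MTBF/(MTBF+MTTR) = 8254/(8254+54.4) = 0.99345

0.99345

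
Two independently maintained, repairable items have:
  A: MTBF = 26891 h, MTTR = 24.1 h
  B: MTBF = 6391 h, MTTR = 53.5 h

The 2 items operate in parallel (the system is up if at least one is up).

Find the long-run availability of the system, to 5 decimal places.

0.99999

A(A) = MTBF/(MTBF+MTTR) = 26891/(26891+24.1) = 0.999105
A(B) = MTBF/(MTBF+MTTR) = 6391/(6391+53.5) = 0.991698
Parallel availability: 1 − (1 − 0.999105)(1 − 0.991698) = 0.99999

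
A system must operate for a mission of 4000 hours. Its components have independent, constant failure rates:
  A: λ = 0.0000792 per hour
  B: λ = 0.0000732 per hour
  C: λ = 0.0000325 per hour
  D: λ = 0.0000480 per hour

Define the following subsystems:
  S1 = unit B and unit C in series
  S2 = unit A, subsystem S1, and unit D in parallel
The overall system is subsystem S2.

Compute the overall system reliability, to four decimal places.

R(A) = exp(−0.0000792 × 4000) = 0.728476
R(B) = exp(−0.0000732 × 4000) = 0.746171
R(C) = exp(−0.0000325 × 4000) = 0.878095
R(D) = exp(−0.0000480 × 4000) = 0.825307
Series (B and C): 0.746171 × 0.878095 = 0.655209
Parallel (A, [0.655209], and D): 1 − (1 − 0.728476)(1 − 0.655209)(1 − 0.825307) = 0.9836

0.9836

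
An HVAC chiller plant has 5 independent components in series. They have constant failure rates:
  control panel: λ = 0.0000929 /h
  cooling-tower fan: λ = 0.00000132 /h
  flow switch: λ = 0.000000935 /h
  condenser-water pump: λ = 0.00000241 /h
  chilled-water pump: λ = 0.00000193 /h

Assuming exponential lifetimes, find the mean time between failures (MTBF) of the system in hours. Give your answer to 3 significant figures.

Series of exponential components: λ_sys = Σ λ_i
λ_sys = 0.0000929 + 0.00000132 + 0.000000935 + 0.00000241 + 0.00000193 = 9.9495e-05 /h
MTBF = 1 / λ_sys = 10100 h

10100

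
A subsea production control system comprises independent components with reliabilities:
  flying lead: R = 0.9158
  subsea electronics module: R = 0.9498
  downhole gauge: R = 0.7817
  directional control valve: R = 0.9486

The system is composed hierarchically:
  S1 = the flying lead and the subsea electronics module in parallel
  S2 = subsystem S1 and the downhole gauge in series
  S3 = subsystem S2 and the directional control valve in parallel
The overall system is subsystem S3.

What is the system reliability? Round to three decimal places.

Parallel (flying lead and subsea electronics module): 1 − (1 − 0.91580)(1 − 0.94980) = 0.99577
Series ([0.99577] and downhole gauge): 0.99577 × 0.78170 = 0.77839
Parallel ([0.77839] and directional control valve): 1 − (1 − 0.77839)(1 − 0.94860) = 0.989

0.989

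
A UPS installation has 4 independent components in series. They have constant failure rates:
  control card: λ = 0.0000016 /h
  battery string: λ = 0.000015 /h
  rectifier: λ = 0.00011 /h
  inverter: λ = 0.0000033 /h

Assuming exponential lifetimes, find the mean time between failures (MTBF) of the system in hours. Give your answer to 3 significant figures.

Series of exponential components: λ_sys = Σ λ_i
λ_sys = 0.0000016 + 0.000015 + 0.00011 + 0.0000033 = 1.2990e-04 /h
MTBF = 1 / λ_sys = 7700 h

7700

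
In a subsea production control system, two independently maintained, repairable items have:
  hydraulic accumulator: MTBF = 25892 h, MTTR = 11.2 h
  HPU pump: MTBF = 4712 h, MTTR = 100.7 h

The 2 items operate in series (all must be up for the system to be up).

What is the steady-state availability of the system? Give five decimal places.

A(hydraulic accumulator) = MTBF/(MTBF+MTTR) = 25892/(25892+11.2) = 0.999568
A(HPU pump) = MTBF/(MTBF+MTTR) = 4712/(4712+100.7) = 0.979076
Series availability: 0.999568 × 0.979076 = 0.97865

0.97865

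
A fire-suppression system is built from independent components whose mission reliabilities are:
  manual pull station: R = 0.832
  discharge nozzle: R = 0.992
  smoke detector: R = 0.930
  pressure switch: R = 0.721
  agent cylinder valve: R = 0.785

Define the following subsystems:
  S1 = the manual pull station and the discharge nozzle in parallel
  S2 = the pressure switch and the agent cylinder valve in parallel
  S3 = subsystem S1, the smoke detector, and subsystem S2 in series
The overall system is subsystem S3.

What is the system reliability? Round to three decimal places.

Parallel (manual pull station and discharge nozzle): 1 − (1 − 0.83200)(1 − 0.99200) = 0.99866
Parallel (pressure switch and agent cylinder valve): 1 − (1 − 0.72100)(1 − 0.78500) = 0.94002
Series ([0.99866], smoke detector, and [0.94002]): 0.99866 × 0.93000 × 0.94002 = 0.873

0.873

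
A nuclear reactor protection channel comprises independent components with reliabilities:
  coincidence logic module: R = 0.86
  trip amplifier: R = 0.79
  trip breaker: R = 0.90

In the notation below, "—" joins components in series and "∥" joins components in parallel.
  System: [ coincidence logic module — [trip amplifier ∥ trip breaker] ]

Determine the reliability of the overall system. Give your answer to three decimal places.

0.842

Parallel (trip amplifier and trip breaker): 1 − (1 − 0.79000)(1 − 0.90000) = 0.97900
Series (coincidence logic module and [0.97900]): 0.86000 × 0.97900 = 0.842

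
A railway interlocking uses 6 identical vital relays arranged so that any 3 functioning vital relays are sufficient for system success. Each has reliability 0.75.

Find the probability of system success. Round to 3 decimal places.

R = Σ_{i=3}^{6} C(6,i) p^i (1−p)^{6−i} with p = 0.75
C(6,3)·0.75^3·0.25^3 = 0.13184
C(6,4)·0.75^4·0.25^2 = 0.29663
C(6,5)·0.75^5·0.25^1 = 0.35596
C(6,6)·0.75^6·0.25^0 = 0.17798
Sum = 0.962

0.962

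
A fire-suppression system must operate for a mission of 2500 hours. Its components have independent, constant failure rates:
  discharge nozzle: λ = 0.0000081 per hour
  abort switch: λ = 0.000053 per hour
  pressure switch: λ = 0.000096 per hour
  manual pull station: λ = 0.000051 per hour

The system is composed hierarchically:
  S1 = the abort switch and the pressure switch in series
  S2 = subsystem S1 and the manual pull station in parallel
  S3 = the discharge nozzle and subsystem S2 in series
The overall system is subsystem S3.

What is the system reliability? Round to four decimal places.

R(discharge nozzle) = exp(−0.0000081 × 2500) = 0.979954
R(abort switch) = exp(−0.000053 × 2500) = 0.875903
R(pressure switch) = exp(−0.000096 × 2500) = 0.786628
R(manual pull station) = exp(−0.000051 × 2500) = 0.880293
Series (abort switch and pressure switch): 0.875903 × 0.786628 = 0.689010
Parallel ([0.689010] and manual pull station): 1 − (1 − 0.689010)(1 − 0.880293) = 0.962772
Series (discharge nozzle and [0.962772]): 0.979954 × 0.962772 = 0.9435

0.9435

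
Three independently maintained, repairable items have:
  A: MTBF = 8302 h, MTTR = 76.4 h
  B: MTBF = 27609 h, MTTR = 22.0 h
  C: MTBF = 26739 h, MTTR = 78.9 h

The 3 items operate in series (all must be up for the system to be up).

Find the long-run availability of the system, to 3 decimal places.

A(A) = MTBF/(MTBF+MTTR) = 8302/(8302+76.4) = 0.990881
A(B) = MTBF/(MTBF+MTTR) = 27609/(27609+22.0) = 0.999204
A(C) = MTBF/(MTBF+MTTR) = 26739/(26739+78.9) = 0.997058
Series availability: 0.990881 × 0.999204 × 0.997058 = 0.987

0.987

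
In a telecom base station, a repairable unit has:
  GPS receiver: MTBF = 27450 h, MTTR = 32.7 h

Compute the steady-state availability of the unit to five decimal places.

0.99881

A(GPS receiver) = MTBF/(MTBF+MTTR) = 27450/(27450+32.7) = 0.99881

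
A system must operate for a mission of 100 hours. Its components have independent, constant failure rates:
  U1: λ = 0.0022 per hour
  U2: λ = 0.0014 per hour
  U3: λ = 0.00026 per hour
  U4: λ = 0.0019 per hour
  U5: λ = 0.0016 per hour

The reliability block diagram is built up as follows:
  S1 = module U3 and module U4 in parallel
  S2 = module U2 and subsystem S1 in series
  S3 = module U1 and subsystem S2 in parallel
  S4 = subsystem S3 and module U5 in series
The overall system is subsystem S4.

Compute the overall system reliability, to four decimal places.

R(U1) = exp(−0.0022 × 100) = 0.802519
R(U2) = exp(−0.0014 × 100) = 0.869358
R(U3) = exp(−0.00026 × 100) = 0.974335
R(U4) = exp(−0.0019 × 100) = 0.826959
R(U5) = exp(−0.0016 × 100) = 0.852144
Parallel (U3 and U4): 1 − (1 − 0.974335)(1 − 0.826959) = 0.995559
Series (U2 and [0.995559]): 0.869358 × 0.995559 = 0.865497
Parallel (U1 and [0.865497]): 1 − (1 − 0.802519)(1 − 0.865497) = 0.973438
Series ([0.973438] and U5): 0.973438 × 0.852144 = 0.8295

0.8295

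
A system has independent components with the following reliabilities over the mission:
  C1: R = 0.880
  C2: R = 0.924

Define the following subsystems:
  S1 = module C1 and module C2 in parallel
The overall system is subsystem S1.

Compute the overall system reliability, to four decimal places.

0.9909

Parallel (C1 and C2): 1 − (1 − 0.880000)(1 − 0.924000) = 0.9909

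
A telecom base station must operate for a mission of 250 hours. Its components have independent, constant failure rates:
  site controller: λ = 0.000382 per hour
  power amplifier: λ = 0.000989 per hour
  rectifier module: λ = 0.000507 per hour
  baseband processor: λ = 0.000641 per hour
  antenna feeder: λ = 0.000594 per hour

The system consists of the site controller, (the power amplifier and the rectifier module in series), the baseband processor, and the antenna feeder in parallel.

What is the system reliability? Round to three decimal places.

R(site controller) = exp(−0.000382 × 250) = 0.90892
R(power amplifier) = exp(−0.000989 × 250) = 0.78095
R(rectifier module) = exp(−0.000507 × 250) = 0.88095
R(baseband processor) = exp(−0.000641 × 250) = 0.85193
R(antenna feeder) = exp(−0.000594 × 250) = 0.86200
Series (power amplifier and rectifier module): 0.78095 × 0.88095 = 0.68798
Parallel (site controller, [0.68798], baseband processor, and antenna feeder): 1 − (1 − 0.90892)(1 − 0.68798)(1 − 0.85193)(1 − 0.86200) = 0.999

0.999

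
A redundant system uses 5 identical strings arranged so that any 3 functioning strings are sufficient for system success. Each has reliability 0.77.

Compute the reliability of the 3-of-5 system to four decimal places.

R = Σ_{i=3}^{5} C(5,i) p^i (1−p)^{5−i} with p = 0.77
C(5,3)·0.77^3·0.23^2 = 0.241506
C(5,4)·0.77^4·0.23^1 = 0.404260
C(5,5)·0.77^5·0.23^0 = 0.270678
Sum = 0.9164

0.9164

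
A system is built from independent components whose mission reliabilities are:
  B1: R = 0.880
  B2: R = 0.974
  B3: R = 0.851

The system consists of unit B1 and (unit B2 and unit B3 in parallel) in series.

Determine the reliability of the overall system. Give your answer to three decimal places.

0.877

Parallel (B2 and B3): 1 − (1 − 0.97400)(1 − 0.85100) = 0.99613
Series (B1 and [0.99613]): 0.88000 × 0.99613 = 0.877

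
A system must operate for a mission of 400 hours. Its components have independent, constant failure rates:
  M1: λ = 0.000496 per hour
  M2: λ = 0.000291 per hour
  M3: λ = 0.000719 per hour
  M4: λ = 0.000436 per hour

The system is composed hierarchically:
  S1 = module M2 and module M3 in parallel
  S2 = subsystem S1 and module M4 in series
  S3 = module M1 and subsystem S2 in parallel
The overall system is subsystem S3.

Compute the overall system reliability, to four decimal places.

0.9670

R(M1) = exp(−0.000496 × 400) = 0.820042
R(M2) = exp(−0.000291 × 400) = 0.890119
R(M3) = exp(−0.000719 × 400) = 0.750062
R(M4) = exp(−0.000436 × 400) = 0.839961
Parallel (M2 and M3): 1 − (1 − 0.890119)(1 − 0.750062) = 0.972537
Series ([0.972537] and M4): 0.972537 × 0.839961 = 0.816893
Parallel (M1 and [0.816893]): 1 − (1 − 0.820042)(1 − 0.816893) = 0.9670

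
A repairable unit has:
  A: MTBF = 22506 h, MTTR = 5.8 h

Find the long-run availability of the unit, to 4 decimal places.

A(A) = MTBF/(MTBF+MTTR) = 22506/(22506+5.8) = 0.9997

0.9997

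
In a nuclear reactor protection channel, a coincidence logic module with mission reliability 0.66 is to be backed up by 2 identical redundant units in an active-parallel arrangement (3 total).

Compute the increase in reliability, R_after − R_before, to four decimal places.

R_before = 0.66
R_after = 1 − (1 − 0.66)^3 = 0.9607
ΔR = 0.9607 − 0.66 = 0.3007

0.3007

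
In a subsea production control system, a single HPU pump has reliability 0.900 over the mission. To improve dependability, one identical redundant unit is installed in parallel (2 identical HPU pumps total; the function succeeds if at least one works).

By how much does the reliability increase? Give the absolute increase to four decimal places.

R_before = 0.900
R_after = 1 − (1 − 0.900)^2 = 0.9900
ΔR = 0.9900 − 0.900 = 0.0900

0.0900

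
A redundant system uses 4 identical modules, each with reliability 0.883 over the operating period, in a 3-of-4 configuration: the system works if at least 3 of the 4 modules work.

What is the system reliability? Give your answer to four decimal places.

R = Σ_{i=3}^{4} C(4,i) p^i (1−p)^{4−i} with p = 0.883
C(4,3)·0.883^3·0.117^1 = 0.322202
C(4,4)·0.883^4·0.117^0 = 0.607915
Sum = 0.9301

0.9301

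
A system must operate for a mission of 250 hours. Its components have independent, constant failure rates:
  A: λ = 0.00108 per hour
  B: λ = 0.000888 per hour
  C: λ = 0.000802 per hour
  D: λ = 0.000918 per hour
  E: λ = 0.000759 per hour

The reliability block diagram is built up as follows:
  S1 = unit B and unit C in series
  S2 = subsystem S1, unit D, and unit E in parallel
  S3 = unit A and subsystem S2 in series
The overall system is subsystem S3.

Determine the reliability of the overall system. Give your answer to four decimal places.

0.7541

R(A) = exp(−0.00108 × 250) = 0.763379
R(B) = exp(−0.000888 × 250) = 0.800915
R(C) = exp(−0.000802 × 250) = 0.818321
R(D) = exp(−0.000918 × 250) = 0.794931
R(E) = exp(−0.000759 × 250) = 0.827166
Series (B and C): 0.800915 × 0.818321 = 0.655406
Parallel ([0.655406], D, and E): 1 − (1 − 0.655406)(1 − 0.794931)(1 − 0.827166) = 0.987787
Series (A and [0.987787]): 0.763379 × 0.987787 = 0.7541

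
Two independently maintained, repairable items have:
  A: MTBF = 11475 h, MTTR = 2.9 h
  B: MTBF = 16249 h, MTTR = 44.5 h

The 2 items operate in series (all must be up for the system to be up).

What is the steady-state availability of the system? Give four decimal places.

A(A) = MTBF/(MTBF+MTTR) = 11475/(11475+2.9) = 0.999747
A(B) = MTBF/(MTBF+MTTR) = 16249/(16249+44.5) = 0.997269
Series availability: 0.999747 × 0.997269 = 0.9970

0.9970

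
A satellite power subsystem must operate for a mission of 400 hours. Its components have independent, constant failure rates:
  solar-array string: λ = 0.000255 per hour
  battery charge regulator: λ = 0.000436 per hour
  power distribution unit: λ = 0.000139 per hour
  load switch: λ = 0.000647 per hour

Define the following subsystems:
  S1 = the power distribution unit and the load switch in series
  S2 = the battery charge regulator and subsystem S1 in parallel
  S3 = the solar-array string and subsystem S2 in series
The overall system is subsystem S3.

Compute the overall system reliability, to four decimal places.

0.8640

R(solar-array string) = exp(−0.000255 × 400) = 0.903030
R(battery charge regulator) = exp(−0.000436 × 400) = 0.839961
R(power distribution unit) = exp(−0.000139 × 400) = 0.945917
R(load switch) = exp(−0.000647 × 400) = 0.771977
Series (power distribution unit and load switch): 0.945917 × 0.771977 = 0.730226
Parallel (battery charge regulator and [0.730226]): 1 − (1 − 0.839961)(1 − 0.730226) = 0.956826
Series (solar-array string and [0.956826]): 0.903030 × 0.956826 = 0.8640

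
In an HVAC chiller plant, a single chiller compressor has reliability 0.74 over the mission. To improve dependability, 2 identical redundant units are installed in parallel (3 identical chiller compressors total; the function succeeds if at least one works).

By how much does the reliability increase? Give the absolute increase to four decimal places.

0.2424

R_before = 0.74
R_after = 1 − (1 − 0.74)^3 = 0.9824
ΔR = 0.9824 − 0.74 = 0.2424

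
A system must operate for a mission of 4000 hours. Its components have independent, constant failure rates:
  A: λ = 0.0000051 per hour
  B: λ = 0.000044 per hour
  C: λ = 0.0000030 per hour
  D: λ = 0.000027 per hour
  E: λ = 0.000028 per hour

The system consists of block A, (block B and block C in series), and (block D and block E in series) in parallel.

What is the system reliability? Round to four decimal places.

R(A) = exp(−0.0000051 × 4000) = 0.979807
R(B) = exp(−0.000044 × 4000) = 0.838618
R(C) = exp(−0.0000030 × 4000) = 0.988072
R(D) = exp(−0.000027 × 4000) = 0.897628
R(E) = exp(−0.000028 × 4000) = 0.894044
Series (B and C): 0.838618 × 0.988072 = 0.828615
Series (D and E): 0.897628 × 0.894044 = 0.802519
Parallel (A, [0.828615], and [0.802519]): 1 − (1 − 0.979807)(1 − 0.828615)(1 − 0.802519) = 0.9993

0.9993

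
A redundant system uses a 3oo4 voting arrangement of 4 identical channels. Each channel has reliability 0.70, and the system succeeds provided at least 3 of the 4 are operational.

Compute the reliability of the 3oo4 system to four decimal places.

R = Σ_{i=3}^{4} C(4,i) p^i (1−p)^{4−i} with p = 0.70
C(4,3)·0.70^3·0.30^1 = 0.411600
C(4,4)·0.70^4·0.30^0 = 0.240100
Sum = 0.6517

0.6517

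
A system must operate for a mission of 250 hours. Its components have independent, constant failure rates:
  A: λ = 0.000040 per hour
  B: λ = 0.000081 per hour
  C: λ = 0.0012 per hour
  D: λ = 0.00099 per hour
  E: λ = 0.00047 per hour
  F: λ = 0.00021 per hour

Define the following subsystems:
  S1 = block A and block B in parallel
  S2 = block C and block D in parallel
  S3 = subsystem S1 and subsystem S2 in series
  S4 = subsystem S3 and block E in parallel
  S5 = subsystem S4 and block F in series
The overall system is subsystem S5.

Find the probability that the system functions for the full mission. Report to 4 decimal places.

0.9429

R(A) = exp(−0.000040 × 250) = 0.990050
R(B) = exp(−0.000081 × 250) = 0.979954
R(C) = exp(−0.0012 × 250) = 0.740818
R(D) = exp(−0.00099 × 250) = 0.780750
R(E) = exp(−0.00047 × 250) = 0.889141
R(F) = exp(−0.00021 × 250) = 0.948854
Parallel (A and B): 1 − (1 − 0.990050)(1 − 0.979954) = 0.999801
Parallel (C and D): 1 − (1 − 0.740818)(1 − 0.780750) = 0.943174
Series ([0.999801] and [0.943174]): 0.999801 × 0.943174 = 0.942986
Parallel ([0.942986] and E): 1 − (1 − 0.942986)(1 − 0.889141) = 0.993679
Series ([0.993679] and F): 0.993679 × 0.948854 = 0.9429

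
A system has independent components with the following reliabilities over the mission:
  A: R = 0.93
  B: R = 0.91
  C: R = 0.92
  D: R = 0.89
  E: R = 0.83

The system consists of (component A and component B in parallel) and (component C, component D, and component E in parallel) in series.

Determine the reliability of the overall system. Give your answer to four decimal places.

Parallel (A and B): 1 − (1 − 0.930000)(1 − 0.910000) = 0.993700
Parallel (C, D, and E): 1 − (1 − 0.920000)(1 − 0.890000)(1 − 0.830000) = 0.998504
Series ([0.993700] and [0.998504]): 0.993700 × 0.998504 = 0.9922

0.9922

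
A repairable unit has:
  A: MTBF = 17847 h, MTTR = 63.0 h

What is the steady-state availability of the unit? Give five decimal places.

0.99648

A(A) = MTBF/(MTBF+MTTR) = 17847/(17847+63.0) = 0.99648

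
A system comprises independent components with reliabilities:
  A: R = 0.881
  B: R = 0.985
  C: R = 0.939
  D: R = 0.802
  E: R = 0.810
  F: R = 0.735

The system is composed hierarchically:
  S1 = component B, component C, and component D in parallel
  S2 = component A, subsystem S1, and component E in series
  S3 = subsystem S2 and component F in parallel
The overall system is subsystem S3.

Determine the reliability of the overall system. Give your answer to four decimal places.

0.9241

Parallel (B, C, and D): 1 − (1 − 0.985000)(1 − 0.939000)(1 − 0.802000) = 0.999819
Series (A, [0.999819], and E): 0.881000 × 0.999819 × 0.810000 = 0.713481
Parallel ([0.713481] and F): 1 − (1 − 0.713481)(1 − 0.735000) = 0.9241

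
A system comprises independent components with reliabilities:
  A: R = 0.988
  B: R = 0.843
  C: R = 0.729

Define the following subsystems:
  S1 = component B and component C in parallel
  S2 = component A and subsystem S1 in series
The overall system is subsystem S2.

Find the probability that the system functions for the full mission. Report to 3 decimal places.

Parallel (B and C): 1 − (1 − 0.84300)(1 − 0.72900) = 0.95745
Series (A and [0.95745]): 0.98800 × 0.95745 = 0.946

0.946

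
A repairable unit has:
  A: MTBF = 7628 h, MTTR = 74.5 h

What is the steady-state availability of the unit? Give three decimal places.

0.990

A(A) = MTBF/(MTBF+MTTR) = 7628/(7628+74.5) = 0.990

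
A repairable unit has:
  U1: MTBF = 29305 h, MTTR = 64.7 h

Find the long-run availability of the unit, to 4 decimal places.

A(U1) = MTBF/(MTBF+MTTR) = 29305/(29305+64.7) = 0.9978

0.9978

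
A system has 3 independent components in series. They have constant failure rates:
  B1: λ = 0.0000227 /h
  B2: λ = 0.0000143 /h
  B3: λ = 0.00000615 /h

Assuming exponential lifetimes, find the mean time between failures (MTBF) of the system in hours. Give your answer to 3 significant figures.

Series of exponential components: λ_sys = Σ λ_i
λ_sys = 0.0000227 + 0.0000143 + 0.00000615 = 4.3150e-05 /h
MTBF = 1 / λ_sys = 23200 h

23200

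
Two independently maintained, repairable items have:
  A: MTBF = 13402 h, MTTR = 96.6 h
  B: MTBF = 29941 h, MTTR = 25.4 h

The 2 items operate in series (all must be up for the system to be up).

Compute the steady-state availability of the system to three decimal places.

A(A) = MTBF/(MTBF+MTTR) = 13402/(13402+96.6) = 0.992844
A(B) = MTBF/(MTBF+MTTR) = 29941/(29941+25.4) = 0.999152
Series availability: 0.992844 × 0.999152 = 0.992

0.992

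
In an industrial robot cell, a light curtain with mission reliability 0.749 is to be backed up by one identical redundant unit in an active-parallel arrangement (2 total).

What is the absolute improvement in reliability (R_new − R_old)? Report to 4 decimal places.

R_before = 0.749
R_after = 1 − (1 − 0.749)^2 = 0.9370
ΔR = 0.9370 − 0.749 = 0.1880

0.1880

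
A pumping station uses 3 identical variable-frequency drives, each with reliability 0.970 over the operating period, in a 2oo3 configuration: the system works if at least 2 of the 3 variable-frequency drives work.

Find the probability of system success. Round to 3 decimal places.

R = Σ_{i=2}^{3} C(3,i) p^i (1−p)^{3−i} with p = 0.970
C(3,2)·0.970^2·0.030^1 = 0.08468
C(3,3)·0.970^3·0.030^0 = 0.91267
Sum = 0.997

0.997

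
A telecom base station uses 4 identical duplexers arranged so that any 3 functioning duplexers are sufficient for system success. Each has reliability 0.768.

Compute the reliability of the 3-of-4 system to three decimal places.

0.768

R = Σ_{i=3}^{4} C(4,i) p^i (1−p)^{4−i} with p = 0.768
C(4,3)·0.768^3·0.232^1 = 0.42037
C(4,4)·0.768^4·0.232^0 = 0.34789
Sum = 0.768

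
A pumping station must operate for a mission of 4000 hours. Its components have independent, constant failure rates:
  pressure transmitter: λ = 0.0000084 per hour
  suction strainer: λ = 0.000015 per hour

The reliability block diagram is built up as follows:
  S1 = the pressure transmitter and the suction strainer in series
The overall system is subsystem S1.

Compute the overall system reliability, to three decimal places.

R(pressure transmitter) = exp(−0.0000084 × 4000) = 0.96696
R(suction strainer) = exp(−0.000015 × 4000) = 0.94176
Series (pressure transmitter and suction strainer): 0.96696 × 0.94176 = 0.911

0.911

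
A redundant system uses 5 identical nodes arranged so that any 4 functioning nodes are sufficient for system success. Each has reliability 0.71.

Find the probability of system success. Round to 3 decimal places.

0.549

R = Σ_{i=4}^{5} C(5,i) p^i (1−p)^{5−i} with p = 0.71
C(5,4)·0.71^4·0.29^1 = 0.36847
C(5,5)·0.71^5·0.29^0 = 0.18042
Sum = 0.549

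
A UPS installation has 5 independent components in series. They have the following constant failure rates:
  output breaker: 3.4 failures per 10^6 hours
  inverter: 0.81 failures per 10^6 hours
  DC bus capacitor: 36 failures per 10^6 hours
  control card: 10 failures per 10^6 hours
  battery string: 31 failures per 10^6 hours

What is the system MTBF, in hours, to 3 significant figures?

Series of exponential components: λ_sys = Σ λ_i
λ_sys = 0.0000034 + 0.00000081 + 0.000036 + 0.000010 + 0.000031 = 8.1210e-05 /h
MTBF = 1 / λ_sys = 12300 h

12300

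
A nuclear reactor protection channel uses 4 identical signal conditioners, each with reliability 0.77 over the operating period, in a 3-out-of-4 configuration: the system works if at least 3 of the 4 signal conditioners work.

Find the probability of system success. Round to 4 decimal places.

R = Σ_{i=3}^{4} C(4,i) p^i (1−p)^{4−i} with p = 0.77
C(4,3)·0.77^3·0.23^1 = 0.420010
C(4,4)·0.77^4·0.23^0 = 0.351530
Sum = 0.7715

0.7715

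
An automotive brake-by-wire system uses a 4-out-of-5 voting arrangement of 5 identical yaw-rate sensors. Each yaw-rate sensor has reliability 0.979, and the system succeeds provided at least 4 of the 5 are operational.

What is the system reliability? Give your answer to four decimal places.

0.9958

R = Σ_{i=4}^{5} C(5,i) p^i (1−p)^{5−i} with p = 0.979
C(5,4)·0.979^4·0.021^1 = 0.096454
C(5,5)·0.979^5·0.021^0 = 0.899318
Sum = 0.9958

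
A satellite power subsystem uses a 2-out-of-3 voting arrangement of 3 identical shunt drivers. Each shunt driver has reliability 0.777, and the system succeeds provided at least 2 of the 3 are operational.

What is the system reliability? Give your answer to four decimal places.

R = Σ_{i=2}^{3} C(3,i) p^i (1−p)^{3−i} with p = 0.777
C(3,2)·0.777^2·0.223^1 = 0.403895
C(3,3)·0.777^3·0.223^0 = 0.469097
Sum = 0.8730

0.8730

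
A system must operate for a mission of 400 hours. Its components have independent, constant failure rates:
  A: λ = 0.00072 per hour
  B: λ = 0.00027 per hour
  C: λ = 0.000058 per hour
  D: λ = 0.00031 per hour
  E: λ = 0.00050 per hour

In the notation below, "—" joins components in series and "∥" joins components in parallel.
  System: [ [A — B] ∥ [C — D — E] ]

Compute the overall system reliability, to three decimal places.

0.904

R(A) = exp(−0.00072 × 400) = 0.74976
R(B) = exp(−0.00027 × 400) = 0.89763
R(C) = exp(−0.000058 × 400) = 0.97707
R(D) = exp(−0.00031 × 400) = 0.88338
R(E) = exp(−0.00050 × 400) = 0.81873
Series (A and B): 0.74976 × 0.89763 = 0.67301
Series (C, D, and E): 0.97707 × 0.88338 × 0.81873 = 0.70667
Parallel ([0.67301] and [0.70667]): 1 − (1 − 0.67301)(1 − 0.70667) = 0.904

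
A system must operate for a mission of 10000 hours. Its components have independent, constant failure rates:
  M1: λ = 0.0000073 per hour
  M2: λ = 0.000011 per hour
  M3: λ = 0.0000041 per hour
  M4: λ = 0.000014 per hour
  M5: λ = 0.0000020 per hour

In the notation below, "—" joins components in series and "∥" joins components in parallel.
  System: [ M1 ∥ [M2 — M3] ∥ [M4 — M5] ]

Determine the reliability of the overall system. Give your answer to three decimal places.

0.999

R(M1) = exp(−0.0000073 × 10000) = 0.92960
R(M2) = exp(−0.000011 × 10000) = 0.89583
R(M3) = exp(−0.0000041 × 10000) = 0.95983
R(M4) = exp(−0.000014 × 10000) = 0.86936
R(M5) = exp(−0.0000020 × 10000) = 0.98020
Series (M2 and M3): 0.89583 × 0.95983 = 0.85984
Series (M4 and M5): 0.86936 × 0.98020 = 0.85215
Parallel (M1, [0.85984], and [0.85215]): 1 − (1 − 0.92960)(1 − 0.85984)(1 − 0.85215) = 0.999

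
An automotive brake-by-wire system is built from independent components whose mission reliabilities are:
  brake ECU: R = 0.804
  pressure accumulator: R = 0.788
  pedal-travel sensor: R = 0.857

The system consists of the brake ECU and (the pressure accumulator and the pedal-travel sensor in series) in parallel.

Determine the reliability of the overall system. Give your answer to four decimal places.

Series (pressure accumulator and pedal-travel sensor): 0.788000 × 0.857000 = 0.675316
Parallel (brake ECU and [0.675316]): 1 − (1 − 0.804000)(1 − 0.675316) = 0.9364

0.9364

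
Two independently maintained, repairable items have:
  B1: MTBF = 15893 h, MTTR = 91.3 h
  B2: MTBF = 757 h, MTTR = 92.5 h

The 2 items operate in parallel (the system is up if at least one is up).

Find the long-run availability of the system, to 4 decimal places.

0.9994

A(B1) = MTBF/(MTBF+MTTR) = 15893/(15893+91.3) = 0.994288
A(B2) = MTBF/(MTBF+MTTR) = 757/(757+92.5) = 0.891112
Parallel availability: 1 − (1 − 0.994288)(1 − 0.891112) = 0.9994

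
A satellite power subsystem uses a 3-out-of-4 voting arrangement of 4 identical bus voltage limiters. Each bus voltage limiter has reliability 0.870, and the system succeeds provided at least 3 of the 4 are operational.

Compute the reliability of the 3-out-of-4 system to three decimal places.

0.915

R = Σ_{i=3}^{4} C(4,i) p^i (1−p)^{4−i} with p = 0.870
C(4,3)·0.870^3·0.130^1 = 0.34242
C(4,4)·0.870^4·0.130^0 = 0.57290
Sum = 0.915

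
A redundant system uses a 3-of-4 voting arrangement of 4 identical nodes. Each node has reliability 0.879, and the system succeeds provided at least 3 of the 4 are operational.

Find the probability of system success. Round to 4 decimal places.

0.9257

R = Σ_{i=3}^{4} C(4,i) p^i (1−p)^{4−i} with p = 0.879
C(4,3)·0.879^3·0.121^1 = 0.328709
C(4,4)·0.879^4·0.121^0 = 0.596974
Sum = 0.9257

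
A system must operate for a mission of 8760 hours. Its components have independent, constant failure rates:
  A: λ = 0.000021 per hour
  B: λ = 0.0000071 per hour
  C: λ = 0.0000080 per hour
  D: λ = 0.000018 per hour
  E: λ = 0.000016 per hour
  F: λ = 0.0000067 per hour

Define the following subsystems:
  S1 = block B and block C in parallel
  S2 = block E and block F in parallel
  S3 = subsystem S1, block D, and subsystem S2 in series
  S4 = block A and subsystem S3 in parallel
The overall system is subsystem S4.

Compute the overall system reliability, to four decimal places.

R(A) = exp(−0.000021 × 8760) = 0.831969
R(B) = exp(−0.0000071 × 8760) = 0.939699
R(C) = exp(−0.0000080 × 8760) = 0.932319
R(D) = exp(−0.000018 × 8760) = 0.854123
R(E) = exp(−0.000016 × 8760) = 0.869219
R(F) = exp(−0.0000067 × 8760) = 0.942997
Parallel (B and C): 1 − (1 − 0.939699)(1 − 0.932319) = 0.995919
Parallel (E and F): 1 − (1 − 0.869219)(1 − 0.942997) = 0.992545
Series ([0.995919], D, and [0.992545]): 0.995919 × 0.854123 × 0.992545 = 0.844296
Parallel (A and [0.844296]): 1 − (1 − 0.831969)(1 − 0.844296) = 0.9738

0.9738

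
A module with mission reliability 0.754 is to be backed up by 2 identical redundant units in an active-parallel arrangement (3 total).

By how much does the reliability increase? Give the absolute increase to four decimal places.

R_before = 0.754
R_after = 1 − (1 − 0.754)^3 = 0.9851
ΔR = 0.9851 − 0.754 = 0.2311

0.2311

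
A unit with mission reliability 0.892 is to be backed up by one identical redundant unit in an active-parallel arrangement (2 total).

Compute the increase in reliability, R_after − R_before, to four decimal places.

0.0963

R_before = 0.892
R_after = 1 − (1 − 0.892)^2 = 0.9883
ΔR = 0.9883 − 0.892 = 0.0963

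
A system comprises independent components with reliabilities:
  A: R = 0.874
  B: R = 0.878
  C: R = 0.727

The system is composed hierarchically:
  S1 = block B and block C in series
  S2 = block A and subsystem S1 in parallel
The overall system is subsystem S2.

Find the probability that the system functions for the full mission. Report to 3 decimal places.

Series (B and C): 0.87800 × 0.72700 = 0.63831
Parallel (A and [0.63831]): 1 − (1 − 0.87400)(1 − 0.63831) = 0.954

0.954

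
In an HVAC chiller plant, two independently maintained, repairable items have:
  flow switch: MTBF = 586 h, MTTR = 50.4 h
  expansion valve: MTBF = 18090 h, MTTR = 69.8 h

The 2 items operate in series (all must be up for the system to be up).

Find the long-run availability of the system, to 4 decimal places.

0.9173

A(flow switch) = MTBF/(MTBF+MTTR) = 586/(586+50.4) = 0.920805
A(expansion valve) = MTBF/(MTBF+MTTR) = 18090/(18090+69.8) = 0.996156
Series availability: 0.920805 × 0.996156 = 0.9173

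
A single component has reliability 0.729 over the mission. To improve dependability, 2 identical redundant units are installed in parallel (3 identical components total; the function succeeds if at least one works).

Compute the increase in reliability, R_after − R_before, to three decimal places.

0.251

R_before = 0.729
R_after = 1 − (1 − 0.729)^3 = 0.980
ΔR = 0.980 − 0.729 = 0.251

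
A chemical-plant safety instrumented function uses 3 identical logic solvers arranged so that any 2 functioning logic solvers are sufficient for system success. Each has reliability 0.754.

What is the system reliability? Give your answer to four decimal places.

R = Σ_{i=2}^{3} C(3,i) p^i (1−p)^{3−i} with p = 0.754
C(3,2)·0.754^2·0.246^1 = 0.419565
C(3,3)·0.754^3·0.246^0 = 0.428661
Sum = 0.8482

0.8482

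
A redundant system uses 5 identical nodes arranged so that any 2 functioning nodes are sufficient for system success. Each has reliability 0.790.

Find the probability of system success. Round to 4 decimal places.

R = Σ_{i=2}^{5} C(5,i) p^i (1−p)^{5−i} with p = 0.790
C(5,2)·0.790^2·0.210^3 = 0.057798
C(5,3)·0.790^3·0.210^2 = 0.217430
C(5,4)·0.790^4·0.210^1 = 0.408976
C(5,5)·0.790^5·0.210^0 = 0.307706
Sum = 0.9919

0.9919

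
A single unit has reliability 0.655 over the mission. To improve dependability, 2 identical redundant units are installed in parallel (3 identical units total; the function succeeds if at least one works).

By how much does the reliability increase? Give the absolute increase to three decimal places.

0.304

R_before = 0.655
R_after = 1 − (1 − 0.655)^3 = 0.959
ΔR = 0.959 − 0.655 = 0.304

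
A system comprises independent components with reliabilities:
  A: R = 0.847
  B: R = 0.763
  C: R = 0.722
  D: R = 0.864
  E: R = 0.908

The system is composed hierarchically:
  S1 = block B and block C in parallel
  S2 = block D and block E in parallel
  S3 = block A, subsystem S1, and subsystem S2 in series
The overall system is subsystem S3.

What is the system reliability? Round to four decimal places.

0.7813

Parallel (B and C): 1 − (1 − 0.763000)(1 − 0.722000) = 0.934114
Parallel (D and E): 1 − (1 − 0.864000)(1 − 0.908000) = 0.987488
Series (A, [0.934114], and [0.987488]): 0.847000 × 0.934114 × 0.987488 = 0.7813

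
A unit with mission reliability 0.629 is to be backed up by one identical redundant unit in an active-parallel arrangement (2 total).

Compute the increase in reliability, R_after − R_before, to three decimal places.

0.233

R_before = 0.629
R_after = 1 − (1 − 0.629)^2 = 0.862
ΔR = 0.862 − 0.629 = 0.233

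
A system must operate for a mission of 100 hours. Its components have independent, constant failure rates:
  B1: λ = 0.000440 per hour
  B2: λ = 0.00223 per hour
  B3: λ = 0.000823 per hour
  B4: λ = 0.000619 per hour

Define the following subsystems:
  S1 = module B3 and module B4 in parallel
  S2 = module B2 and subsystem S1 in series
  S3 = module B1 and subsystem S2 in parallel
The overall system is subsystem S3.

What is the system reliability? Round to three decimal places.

R(B1) = exp(−0.000440 × 100) = 0.95695
R(B2) = exp(−0.00223 × 100) = 0.80011
R(B3) = exp(−0.000823 × 100) = 0.92100
R(B4) = exp(−0.000619 × 100) = 0.93998
Parallel (B3 and B4): 1 − (1 − 0.92100)(1 − 0.93998) = 0.99526
Series (B2 and [0.99526]): 0.80011 × 0.99526 = 0.79632
Parallel (B1 and [0.79632]): 1 − (1 − 0.95695)(1 − 0.79632) = 0.991

0.991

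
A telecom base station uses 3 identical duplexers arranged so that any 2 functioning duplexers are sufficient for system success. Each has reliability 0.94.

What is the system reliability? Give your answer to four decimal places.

0.9896

R = Σ_{i=2}^{3} C(3,i) p^i (1−p)^{3−i} with p = 0.94
C(3,2)·0.94^2·0.06^1 = 0.159048
C(3,3)·0.94^3·0.06^0 = 0.830584
Sum = 0.9896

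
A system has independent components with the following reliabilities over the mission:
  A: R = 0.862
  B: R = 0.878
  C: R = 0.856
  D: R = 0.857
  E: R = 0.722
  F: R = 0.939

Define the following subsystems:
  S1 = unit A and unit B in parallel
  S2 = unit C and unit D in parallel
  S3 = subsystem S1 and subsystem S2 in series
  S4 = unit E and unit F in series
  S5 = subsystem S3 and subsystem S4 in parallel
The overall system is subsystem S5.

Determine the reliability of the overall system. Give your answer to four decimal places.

0.9881

Parallel (A and B): 1 − (1 − 0.862000)(1 − 0.878000) = 0.983164
Parallel (C and D): 1 − (1 − 0.856000)(1 − 0.857000) = 0.979408
Series ([0.983164] and [0.979408]): 0.983164 × 0.979408 = 0.962919
Series (E and F): 0.722000 × 0.939000 = 0.677958
Parallel ([0.962919] and [0.677958]): 1 − (1 − 0.962919)(1 − 0.677958) = 0.9881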